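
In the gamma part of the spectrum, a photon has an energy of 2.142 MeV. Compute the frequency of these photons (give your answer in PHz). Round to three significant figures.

In SI units: E = 2.142 MeV = 3.4319·10^-13 J.
Apply f = E/h: f = 5.179·10^20 Hz.
Converting to PHz: f = 517900 PHz ≈ 5.18·10^5 PHz.

5.18·10^5 PHz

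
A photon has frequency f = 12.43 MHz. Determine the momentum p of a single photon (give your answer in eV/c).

5.14e-8 eV/c

(h = 6.62607015e-34 J·s, c = 2.99792458e8 m/s, 1 eV = 1.602176634e-19 J.)
In SI units: f = 12.43 MHz = 1.243e7 Hz.
The photon relation is p = hf/c, giving p = 2.747e-35 kg·m/s.
Converting to eV/c: p = 5.141e-8 eV/c ≈ 5.14e-8 eV/c.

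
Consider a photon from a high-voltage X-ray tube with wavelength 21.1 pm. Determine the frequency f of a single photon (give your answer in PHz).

1.42 × 10^4 PHz

(c = 2.99792458 × 10^8 m/s.)
In SI units: λ = 21.1 pm = 2.11 × 10^-11 m.
Since f = c/λ for a photon, f = 1.421 × 10^19 Hz.
Converting to PHz: f = 14210 PHz ≈ 1.42 × 10^4 PHz.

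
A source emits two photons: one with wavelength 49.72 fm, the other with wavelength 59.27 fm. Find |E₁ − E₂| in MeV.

Using E = hc/λ: E₁ = 3.9953 × 10^-12 J, E₂ = 3.3515 × 10^-12 J.
|ΔE| = |3.9953 × 10^-12 − 3.3515 × 10^-12| = 6.44 × 10^-13 J = 4.02 MeV.

4.02 MeV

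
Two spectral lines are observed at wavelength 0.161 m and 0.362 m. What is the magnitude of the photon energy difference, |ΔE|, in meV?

4.28 × 10^-3 meV

Using E = hc/λ: E₁ = 1.234 × 10^-24 J, E₂ = 5.487 × 10^-25 J.
|ΔE| = |1.234 × 10^-24 − 5.487 × 10^-25| = 6.85 × 10^-25 J = 4.28 × 10^-3 meV.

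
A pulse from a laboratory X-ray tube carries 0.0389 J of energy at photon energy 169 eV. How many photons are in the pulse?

Per-photon energy: E = 2.708e-17 J (from energy = 169 eV).
N = E_total / E_photon = 0.0389 J / 2.708e-17 J = 1.44e15.

1.44e15 photons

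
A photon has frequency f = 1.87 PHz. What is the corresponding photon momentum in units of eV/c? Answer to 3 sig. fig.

7.73 eV/c

Use h = 6.62607015·10^-34 J·s, c = 2.99792458·10^8 m/s, 1 eV = 1.602176634·10^-19 J.
In SI units: f = 1.87 PHz = 1.87·10^15 Hz.
Apply p = hf/c: p = 4.133·10^-27 kg·m/s.
Converting to eV/c: p = 7.734 eV/c ≈ 7.73 eV/c.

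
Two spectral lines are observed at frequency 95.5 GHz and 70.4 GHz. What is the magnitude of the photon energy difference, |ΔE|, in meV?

0.104 meV

Using E = hf: E₁ = 6.328e-23 J, E₂ = 4.665e-23 J.
|ΔE| = |6.328e-23 − 4.665e-23| = 1.66e-23 J = 0.104 meV.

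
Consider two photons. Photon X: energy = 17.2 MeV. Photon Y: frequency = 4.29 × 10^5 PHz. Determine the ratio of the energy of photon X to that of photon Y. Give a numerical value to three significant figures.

E_X = 2.756 × 10^-12 J (from energy = 17.2 MeV, via E given directly).
E_Y = 2.843 × 10^-13 J (from frequency = 4.29 × 10^5 PHz, via E = hf).
Ratio = 2.756 × 10^-12 / 2.843 × 10^-13 = 9.69.

9.69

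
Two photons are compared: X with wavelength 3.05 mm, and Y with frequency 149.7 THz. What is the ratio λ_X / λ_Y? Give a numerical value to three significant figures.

λ_X = 0.003050 m (from wavelength = 3.05 mm, via λ given directly).
λ_Y = 2.003 × 10^-6 m (from frequency = 149.7 THz, via λ = c/f).
Ratio = 0.003050 / 2.003 × 10^-6 = 1520.

1520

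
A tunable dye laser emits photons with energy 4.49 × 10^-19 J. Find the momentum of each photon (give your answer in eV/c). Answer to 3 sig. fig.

Apply p = E/c: p = 1.498 × 10^-27 kg·m/s.
Converting to eV/c: p = 2.802 eV/c ≈ 2.80 eV/c.

2.80 eV/c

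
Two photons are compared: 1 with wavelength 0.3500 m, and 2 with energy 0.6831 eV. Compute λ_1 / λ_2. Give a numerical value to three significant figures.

λ_1 = 0.3500 m (from wavelength = 0.3500 m, via λ given directly).
λ_2 = 1.815e-6 m (from energy = 0.6831 eV, via λ = hc/E).
Ratio = 0.3500 / 1.815e-6 = 1.93e5.

1.93e5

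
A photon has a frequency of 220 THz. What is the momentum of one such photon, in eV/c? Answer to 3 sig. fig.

Convert to SI: f = 220 THz = 2.2e14 Hz.
The photon relation is p = hf/c, giving p = 4.862e-28 kg·m/s.
Converting to eV/c: p = 0.9098 eV/c ≈ 0.910 eV/c.

0.910 eV/c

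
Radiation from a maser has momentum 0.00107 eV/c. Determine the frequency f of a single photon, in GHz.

259 GHz

First convert: p = 0.00107 eV/c = 5.7184e-31 kg·m/s.
The photon relation is f = pc/h, giving f = 2.587e11 Hz.
Converting to GHz: f = 258.7 GHz ≈ 259 GHz.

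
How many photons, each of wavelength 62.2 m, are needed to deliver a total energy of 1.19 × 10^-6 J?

Per-photon energy: E = 3.194 × 10^-27 J (from wavelength = 62.2 m).
N = E_total / E_photon = 1.19 × 10^-6 J / 3.194 × 10^-27 J = 3.73 × 10^20.

3.73 × 10^20 photons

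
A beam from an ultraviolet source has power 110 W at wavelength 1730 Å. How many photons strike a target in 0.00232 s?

2.22e17 photons

Total energy: E_total = P·t = 110 × 0.00232 = 0.2552 J.
Per-photon energy: E = 1.148e-18 J.
N = E_total / E_photon = 2.22e17.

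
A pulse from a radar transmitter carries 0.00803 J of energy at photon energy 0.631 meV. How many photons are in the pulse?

7.94·10^19 photons

Per-photon energy: E = 1.011·10^-22 J (from energy = 0.631 meV).
N = E_total / E_photon = 0.00803 J / 1.011·10^-22 J = 7.94·10^19.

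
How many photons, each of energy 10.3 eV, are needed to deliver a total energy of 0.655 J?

3.97e17 photons

Per-photon energy: E = 1.650e-18 J (from energy = 10.3 eV).
N = E_total / E_photon = 0.655 J / 1.650e-18 J = 3.97e17.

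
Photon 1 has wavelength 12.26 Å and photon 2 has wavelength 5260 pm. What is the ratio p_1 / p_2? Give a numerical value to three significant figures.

p_1 = 5.405·10^-25 kg·m/s (from wavelength = 12.26 Å, via p = h/λ).
p_2 = 1.260·10^-25 kg·m/s (from wavelength = 5260 pm, via p = h/λ).
Ratio = 5.405·10^-25 / 1.260·10^-25 = 4.29.

4.29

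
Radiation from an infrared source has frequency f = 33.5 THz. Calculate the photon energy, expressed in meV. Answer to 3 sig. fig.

139 meV

Take h = 6.62607015e-34 J·s, 1 eV = 1.602176634e-19 J.
Convert to SI: f = 33.5 THz = 3.35e13 Hz.
Since E = hf for a photon, E = 2.220e-20 J.
Converting to meV: E = 138.5 meV ≈ 139 meV.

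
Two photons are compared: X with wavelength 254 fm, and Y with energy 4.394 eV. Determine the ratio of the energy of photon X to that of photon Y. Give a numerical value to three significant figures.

E_X = 7.821e-13 J (from wavelength = 254 fm, via E = hc/λ).
E_Y = 7.040e-19 J (from energy = 4.394 eV, via E given directly).
Ratio = 7.821e-13 / 7.040e-19 = 1.11e6.

1.11e6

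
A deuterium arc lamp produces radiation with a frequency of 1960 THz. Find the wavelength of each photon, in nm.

In SI units: f = 1960 THz = 1.96e15 Hz.
The photon relation is λ = c/f, giving λ = 1.530e-7 m.
Converting to nm: λ = 153.0 nm ≈ 153 nm.

153 nm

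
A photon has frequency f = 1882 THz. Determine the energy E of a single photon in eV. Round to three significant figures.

7.78 eV

Use h = 6.62607015e-34 J·s, 1 eV = 1.602176634e-19 J.
In SI units: f = 1882 THz = 1.882e15 Hz.
The photon relation is E = hf, giving E = 1.247e-18 J.
Converting to eV: E = 7.783 eV ≈ 7.78 eV.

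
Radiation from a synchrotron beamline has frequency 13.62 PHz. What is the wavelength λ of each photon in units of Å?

Use c = 2.99792458 × 10^8 m/s.
First convert: f = 13.62 PHz = 1.362 × 10^16 Hz.
For a photon λ = c/f, so λ = 2.201 × 10^-8 m.
Converting to Å: λ = 220.1 Å ≈ 220 Å.

220 Å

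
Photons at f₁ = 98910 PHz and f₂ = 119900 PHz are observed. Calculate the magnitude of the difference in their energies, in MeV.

Using E = hf: E₁ = 6.5538e-14 J, E₂ = 7.9447e-14 J.
|ΔE| = |6.5538e-14 − 7.9447e-14| = 1.39e-14 J = 0.0868 MeV.

0.0868 MeV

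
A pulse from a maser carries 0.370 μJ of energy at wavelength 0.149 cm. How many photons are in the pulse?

2.78e15 photons

Per-photon energy: E = 1.333e-22 J (from wavelength = 0.149 cm).
N = E_total / E_photon = 3.70e-7 J / 1.333e-22 J = 2.78e15.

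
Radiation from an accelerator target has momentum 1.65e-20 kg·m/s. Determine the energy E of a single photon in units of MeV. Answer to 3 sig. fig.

30.9 MeV

(c = 2.99792458e8 m/s, 1 eV = 1.602176634e-19 J.)
Since E = pc for a photon, E = 4.947e-12 J.
Converting to MeV: E = 30.87 MeV ≈ 30.9 MeV.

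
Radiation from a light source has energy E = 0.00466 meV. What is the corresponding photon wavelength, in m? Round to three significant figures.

First convert: E = 0.00466 meV = 7.4661 × 10^-25 J.
The photon relation is λ = hc/E, giving λ = 0.2661 m.
So λ ≈ 0.266 m.

0.266 m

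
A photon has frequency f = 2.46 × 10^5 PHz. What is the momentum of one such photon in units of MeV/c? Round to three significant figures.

Convert to SI: f = 2.46 × 10^5 PHz = 2.46 × 10^20 Hz.
For a photon p = hf/c, so p = 5.437 × 10^-22 kg·m/s.
Converting to MeV/c: p = 1.017 MeV/c ≈ 1.02 MeV/c.

1.02 MeV/c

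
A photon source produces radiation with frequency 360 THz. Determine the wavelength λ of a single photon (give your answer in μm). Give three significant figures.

0.833 μm

Use c = 2.99792458e8 m/s.
Convert to SI: f = 360 THz = 3.6e14 Hz.
Apply λ = c/f: λ = 8.328e-7 m.
Converting to μm: λ = 0.8328 μm ≈ 0.833 μm.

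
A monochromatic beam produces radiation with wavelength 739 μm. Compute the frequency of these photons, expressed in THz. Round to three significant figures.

First convert: λ = 739 μm = 7.39e-4 m.
Apply f = c/λ: f = 4.057e11 Hz.
Converting to THz: f = 0.4057 THz ≈ 0.406 THz.

0.406 THz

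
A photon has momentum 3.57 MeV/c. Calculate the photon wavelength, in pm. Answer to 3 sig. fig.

0.347 pm

In SI units: p = 3.57 MeV/c = 1.9079·10^-21 kg·m/s.
For a photon λ = h/p, so λ = 3.473·10^-13 m.
Converting to pm: λ = 0.3473 pm ≈ 0.347 pm.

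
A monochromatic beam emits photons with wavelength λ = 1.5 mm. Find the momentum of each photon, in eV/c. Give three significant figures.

8.27 × 10^-4 eV/c

Use h = 6.62607015 × 10^-34 J·s, c = 2.99792458 × 10^8 m/s, 1 eV = 1.602176634 × 10^-19 J.
Convert to SI: λ = 1.5 mm = 0.0015 m.
The photon relation is p = h/λ, giving p = 4.417 × 10^-31 kg·m/s.
Converting to eV/c: p = 8.266 × 10^-4 eV/c ≈ 8.27 × 10^-4 eV/c.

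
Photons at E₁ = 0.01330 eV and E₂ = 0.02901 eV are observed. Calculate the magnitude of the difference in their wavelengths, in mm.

Using λ = hc/E: λ₁ = 9.3221e-5 m, λ₂ = 4.2738e-5 m.
|Δλ| = |9.3221e-5 − 4.2738e-5| = 5.05e-5 m = 0.0505 mm.

0.0505 mm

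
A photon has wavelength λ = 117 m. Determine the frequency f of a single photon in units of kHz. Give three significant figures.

2560 kHz

For a photon f = c/λ, so f = 2.562 × 10^6 Hz.
Converting to kHz: f = 2562 kHz ≈ 2560 kHz.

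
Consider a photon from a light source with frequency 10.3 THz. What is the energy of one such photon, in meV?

42.6 meV

Convert to SI: f = 10.3 THz = 1.03e13 Hz.
The photon relation is E = hf, giving E = 6.825e-21 J.
Converting to meV: E = 42.60 meV ≈ 42.6 meV.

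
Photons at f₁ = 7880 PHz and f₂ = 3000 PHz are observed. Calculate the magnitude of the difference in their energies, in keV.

20.2 keV

Using E = hf: E₁ = 5.221 × 10^-15 J, E₂ = 1.988 × 10^-15 J.
|ΔE| = |5.221 × 10^-15 − 1.988 × 10^-15| = 3.23 × 10^-15 J = 20.2 keV.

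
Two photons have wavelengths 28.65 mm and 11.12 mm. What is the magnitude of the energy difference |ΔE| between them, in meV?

0.0682 meV

Using E = hc/λ: E₁ = 6.9335 × 10^-24 J, E₂ = 1.7864 × 10^-23 J.
|ΔE| = |6.9335 × 10^-24 − 1.7864 × 10^-23| = 1.09 × 10^-23 J = 0.0682 meV.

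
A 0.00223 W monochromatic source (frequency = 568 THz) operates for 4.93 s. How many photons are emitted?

Total energy: E_total = P·t = 0.00223 × 4.93 = 0.01099 J.
Per-photon energy: E = 3.764·10^-19 J.
N = E_total / E_photon = 2.92·10^16.

2.92·10^16 photons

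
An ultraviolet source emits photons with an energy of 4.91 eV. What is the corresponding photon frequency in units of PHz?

1.19 PHz

First convert: E = 4.91 eV = 7.8667 × 10^-19 J.
Apply f = E/h: f = 1.187 × 10^15 Hz.
Converting to PHz: f = 1.187 PHz ≈ 1.19 PHz.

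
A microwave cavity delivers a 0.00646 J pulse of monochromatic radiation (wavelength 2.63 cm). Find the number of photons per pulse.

Per-photon energy: E = 7.553e-24 J (from wavelength = 2.63 cm).
N = E_total / E_photon = 0.00646 J / 7.553e-24 J = 8.55e20.

8.55e20 photons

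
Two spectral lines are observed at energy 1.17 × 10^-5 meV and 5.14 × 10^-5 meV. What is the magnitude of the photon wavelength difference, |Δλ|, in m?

81.8 m

Using λ = hc/E: λ₁ = 106.0 m, λ₂ = 24.12 m.
|Δλ| = |106.0 − 24.12| = 81.8 m.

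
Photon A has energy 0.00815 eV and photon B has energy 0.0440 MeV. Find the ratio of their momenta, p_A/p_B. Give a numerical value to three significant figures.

p_A = 4.356e-30 kg·m/s (from energy = 0.00815 eV, via p = E/c).
p_B = 2.351e-23 kg·m/s (from energy = 0.0440 MeV, via p = E/c).
Ratio = 4.356e-30 / 2.351e-23 = 1.85e-7.

1.85e-7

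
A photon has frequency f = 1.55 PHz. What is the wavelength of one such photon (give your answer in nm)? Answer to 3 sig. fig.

193 nm

(c = 2.99792458 × 10^8 m/s.)
Convert to SI: f = 1.55 PHz = 1.55 × 10^15 Hz.
For a photon λ = c/f, so λ = 1.934 × 10^-7 m.
Converting to nm: λ = 193.4 nm ≈ 193 nm.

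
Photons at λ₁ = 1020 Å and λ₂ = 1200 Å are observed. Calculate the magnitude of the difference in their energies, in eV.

Using E = hc/λ: E₁ = 1.947e-18 J, E₂ = 1.655e-18 J.
|ΔE| = |1.947e-18 − 1.655e-18| = 2.92e-19 J = 1.82 eV.

1.82 eV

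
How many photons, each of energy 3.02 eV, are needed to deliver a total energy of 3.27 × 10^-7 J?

6.76 × 10^11 photons

Per-photon energy: E = 4.839 × 10^-19 J (from energy = 3.02 eV).
N = E_total / E_photon = 3.27 × 10^-7 J / 4.839 × 10^-19 J = 6.76 × 10^11.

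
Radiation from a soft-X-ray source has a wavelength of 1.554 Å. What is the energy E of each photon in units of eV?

Use h = 6.62607015·10^-34 J·s, c = 2.99792458·10^8 m/s, 1 eV = 1.602176634·10^-19 J.
In SI units: λ = 1.554 Å = 1.554·10^-10 m.
The photon relation is E = hc/λ, giving E = 1.278·10^-15 J.
Converting to eV: E = 7978 eV ≈ 7980 eV.

7980 eV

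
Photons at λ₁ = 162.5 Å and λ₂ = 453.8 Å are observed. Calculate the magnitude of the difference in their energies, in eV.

Using E = hc/λ: E₁ = 1.2224 × 10^-17 J, E₂ = 4.3774 × 10^-18 J.
|ΔE| = |1.2224 × 10^-17 − 4.3774 × 10^-18| = 7.85 × 10^-18 J = 49.0 eV.

49.0 eV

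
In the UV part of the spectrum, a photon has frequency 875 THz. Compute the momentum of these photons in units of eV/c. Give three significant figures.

(h = 6.62607015e-34 J·s, c = 2.99792458e8 m/s, 1 eV = 1.602176634e-19 J.)
First convert: f = 875 THz = 8.75e14 Hz.
Since p = hf/c for a photon, p = 1.934e-27 kg·m/s.
Converting to eV/c: p = 3.619 eV/c ≈ 3.62 eV/c.

3.62 eV/c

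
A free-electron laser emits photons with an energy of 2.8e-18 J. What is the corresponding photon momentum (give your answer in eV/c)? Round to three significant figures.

(c = 2.99792458e8 m/s, 1 eV = 1.602176634e-19 J.)
Apply p = E/c: p = 9.340e-27 kg·m/s.
Converting to eV/c: p = 17.48 eV/c ≈ 17.5 eV/c.

17.5 eV/c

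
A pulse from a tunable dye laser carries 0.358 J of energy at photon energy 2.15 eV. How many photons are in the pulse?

Per-photon energy: E = 3.445·10^-19 J (from energy = 2.15 eV).
N = E_total / E_photon = 0.358 J / 3.445·10^-19 J = 1.04·10^18.

1.04·10^18 photons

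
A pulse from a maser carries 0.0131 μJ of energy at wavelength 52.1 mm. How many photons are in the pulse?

Per-photon energy: E = 3.813e-24 J (from wavelength = 52.1 mm).
N = E_total / E_photon = 1.31e-8 J / 3.813e-24 J = 3.44e15.

3.44e15 photons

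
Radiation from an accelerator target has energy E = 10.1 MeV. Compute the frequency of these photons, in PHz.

Use h = 6.62607015 × 10^-34 J·s, 1 eV = 1.602176634 × 10^-19 J.
First convert: E = 10.1 MeV = 1.6182 × 10^-12 J.
The photon relation is f = E/h, giving f = 2.442 × 10^21 Hz.
Converting to PHz: f = 2.442 × 10^6 PHz ≈ 2.44 × 10^6 PHz.

2.44 × 10^6 PHz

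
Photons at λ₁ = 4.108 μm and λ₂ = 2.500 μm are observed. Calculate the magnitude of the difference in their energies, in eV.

0.194 eV

Using E = hc/λ: E₁ = 4.8356e-20 J, E₂ = 7.9458e-20 J.
|ΔE| = |4.8356e-20 − 7.9458e-20| = 3.11e-20 J = 0.194 eV.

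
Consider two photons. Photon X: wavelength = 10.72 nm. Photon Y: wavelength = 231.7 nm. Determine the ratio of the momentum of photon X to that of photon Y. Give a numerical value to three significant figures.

p_X = 6.181 × 10^-26 kg·m/s (from wavelength = 10.72 nm, via p = h/λ).
p_Y = 2.860 × 10^-27 kg·m/s (from wavelength = 231.7 nm, via p = h/λ).
Ratio = 6.181 × 10^-26 / 2.860 × 10^-27 = 21.6.

21.6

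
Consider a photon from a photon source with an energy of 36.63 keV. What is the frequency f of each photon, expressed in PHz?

8860 PHz

Use h = 6.62607015e-34 J·s, 1 eV = 1.602176634e-19 J.
First convert: E = 36.63 keV = 5.8688e-15 J.
The photon relation is f = E/h, giving f = 8.857e18 Hz.
Converting to PHz: f = 8857 PHz ≈ 8860 PHz.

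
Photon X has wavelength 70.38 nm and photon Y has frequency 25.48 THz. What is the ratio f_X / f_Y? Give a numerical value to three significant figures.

167

f_X = 4.260 × 10^15 Hz (from wavelength = 70.38 nm, via f = c/λ).
f_Y = 2.548 × 10^13 Hz (from frequency = 25.48 THz, via f given directly).
Ratio = 4.260 × 10^15 / 2.548 × 10^13 = 167.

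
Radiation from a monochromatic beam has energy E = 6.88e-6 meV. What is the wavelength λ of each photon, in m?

Take h = 6.62607015e-34 J·s, c = 2.99792458e8 m/s, 1 eV = 1.602176634e-19 J.
Convert to SI: E = 6.88e-6 meV = 1.1023e-27 J.
Since λ = hc/E for a photon, λ = 180.2 m.
So λ ≈ 180 m.

180 m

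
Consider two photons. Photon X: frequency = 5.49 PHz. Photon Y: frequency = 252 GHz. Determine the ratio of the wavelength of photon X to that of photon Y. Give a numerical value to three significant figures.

4.59 × 10^-5

λ_X = 5.461 × 10^-8 m (from frequency = 5.49 PHz, via λ = c/f).
λ_Y = 0.001190 m (from frequency = 252 GHz, via λ = c/f).
Ratio = 5.461 × 10^-8 / 0.001190 = 4.59 × 10^-5.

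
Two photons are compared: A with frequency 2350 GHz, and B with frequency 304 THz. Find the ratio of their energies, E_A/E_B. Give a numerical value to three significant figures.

7.73 × 10^-3

E_A = 1.557 × 10^-21 J (from frequency = 2350 GHz, via E = hf).
E_B = 2.014 × 10^-19 J (from frequency = 304 THz, via E = hf).
Ratio = 1.557 × 10^-21 / 2.014 × 10^-19 = 7.73 × 10^-3.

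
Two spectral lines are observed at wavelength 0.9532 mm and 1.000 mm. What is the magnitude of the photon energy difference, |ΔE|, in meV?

Using E = hc/λ: E₁ = 2.0840 × 10^-22 J, E₂ = 1.9864 × 10^-22 J.
|ΔE| = |2.0840 × 10^-22 − 1.9864 × 10^-22| = 9.75 × 10^-24 J = 0.0609 meV.

0.0609 meV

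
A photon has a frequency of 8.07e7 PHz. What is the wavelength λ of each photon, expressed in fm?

First convert: f = 8.07e7 PHz = 8.07e22 Hz.
The photon relation is λ = c/f, giving λ = 3.715e-15 m.
Converting to fm: λ = 3.715 fm ≈ 3.71 fm.

3.71 fm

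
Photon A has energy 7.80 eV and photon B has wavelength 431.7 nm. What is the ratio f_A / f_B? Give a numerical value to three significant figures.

2.72

f_A = 1.886 × 10^15 Hz (from energy = 7.80 eV, via f = E/h).
f_B = 6.944 × 10^14 Hz (from wavelength = 431.7 nm, via f = c/λ).
Ratio = 1.886 × 10^15 / 6.944 × 10^14 = 2.72.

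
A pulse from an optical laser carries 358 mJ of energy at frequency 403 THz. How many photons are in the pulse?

1.34e18 photons

Per-photon energy: E = 2.670e-19 J (from frequency = 403 THz).
N = E_total / E_photon = 0.358 J / 2.670e-19 J = 1.34e18.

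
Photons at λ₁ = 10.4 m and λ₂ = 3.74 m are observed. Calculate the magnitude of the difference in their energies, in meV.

2.12·10^-4 meV

Using E = hc/λ: E₁ = 1.910·10^-26 J, E₂ = 5.311·10^-26 J.
|ΔE| = |1.910·10^-26 − 5.311·10^-26| = 3.40·10^-26 J = 2.12·10^-4 meV.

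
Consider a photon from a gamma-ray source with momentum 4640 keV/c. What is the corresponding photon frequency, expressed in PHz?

1.12e6 PHz

Use h = 6.62607015e-34 J·s, c = 2.99792458e8 m/s, 1 eV = 1.602176634e-19 J.
Convert to SI: p = 4640 keV/c = 2.4797e-21 kg·m/s.
The photon relation is f = pc/h, giving f = 1.122e21 Hz.
Converting to PHz: f = 1.122e6 PHz ≈ 1.12e6 PHz.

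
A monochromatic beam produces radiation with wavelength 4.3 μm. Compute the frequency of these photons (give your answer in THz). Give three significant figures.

69.7 THz

(c = 2.99792458 × 10^8 m/s.)
In SI units: λ = 4.3 μm = 4.3 × 10^-6 m.
For a photon f = c/λ, so f = 6.972 × 10^13 Hz.
Converting to THz: f = 69.72 THz ≈ 69.7 THz.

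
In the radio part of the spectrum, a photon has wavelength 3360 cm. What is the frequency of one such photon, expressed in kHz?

First convert: λ = 3360 cm = 33.6 m.
For a photon f = c/λ, so f = 8.922 × 10^6 Hz.
Converting to kHz: f = 8922 kHz ≈ 8920 kHz.

8920 kHz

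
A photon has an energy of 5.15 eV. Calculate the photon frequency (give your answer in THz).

Use h = 6.62607015 × 10^-34 J·s, 1 eV = 1.602176634 × 10^-19 J.
First convert: E = 5.15 eV = 8.2512 × 10^-19 J.
Apply f = E/h: f = 1.245 × 10^15 Hz.
Converting to THz: f = 1245 THz ≈ 1250 THz.

1250 THz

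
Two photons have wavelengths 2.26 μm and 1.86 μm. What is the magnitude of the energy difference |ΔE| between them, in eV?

Using E = hc/λ: E₁ = 8.790 × 10^-20 J, E₂ = 1.068 × 10^-19 J.
|ΔE| = |8.790 × 10^-20 − 1.068 × 10^-19| = 1.89 × 10^-20 J = 0.118 eV.

0.118 eV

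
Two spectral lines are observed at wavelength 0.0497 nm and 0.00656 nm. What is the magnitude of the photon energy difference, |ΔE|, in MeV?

0.164 MeV

Using E = hc/λ: E₁ = 3.997e-15 J, E₂ = 3.028e-14 J.
|ΔE| = |3.997e-15 − 3.028e-14| = 2.63e-14 J = 0.164 MeV.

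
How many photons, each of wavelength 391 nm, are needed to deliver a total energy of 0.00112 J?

2.20·10^15 photons

Per-photon energy: E = 5.080·10^-19 J (from wavelength = 391 nm).
N = E_total / E_photon = 0.00112 J / 5.080·10^-19 J = 2.20·10^15.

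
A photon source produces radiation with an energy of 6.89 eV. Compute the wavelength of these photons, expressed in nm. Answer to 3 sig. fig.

(h = 6.62607015e-34 J·s, c = 2.99792458e8 m/s, 1 eV = 1.602176634e-19 J.)
Convert to SI: E = 6.89 eV = 1.1039e-18 J.
Apply λ = hc/E: λ = 1.799e-7 m.
Converting to nm: λ = 179.9 nm ≈ 180 nm.

180 nm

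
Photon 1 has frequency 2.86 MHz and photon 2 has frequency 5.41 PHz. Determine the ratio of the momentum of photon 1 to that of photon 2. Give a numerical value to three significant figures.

5.29·10^-10

p_1 = 6.321·10^-36 kg·m/s (from frequency = 2.86 MHz, via p = hf/c).
p_2 = 1.196·10^-26 kg·m/s (from frequency = 5.41 PHz, via p = hf/c).
Ratio = 6.321·10^-36 / 1.196·10^-26 = 5.29·10^-10.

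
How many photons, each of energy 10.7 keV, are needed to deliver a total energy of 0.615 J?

Per-photon energy: E = 1.714 × 10^-15 J (from energy = 10.7 keV).
N = E_total / E_photon = 0.615 J / 1.714 × 10^-15 J = 3.59 × 10^14.

3.59 × 10^14 photons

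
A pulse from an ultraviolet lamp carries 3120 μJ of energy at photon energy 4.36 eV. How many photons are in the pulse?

Per-photon energy: E = 6.985 × 10^-19 J (from energy = 4.36 eV).
N = E_total / E_photon = 0.00312 J / 6.985 × 10^-19 J = 4.47 × 10^15.

4.47 × 10^15 photons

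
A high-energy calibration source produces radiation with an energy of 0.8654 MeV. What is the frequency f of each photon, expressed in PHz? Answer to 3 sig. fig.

In SI units: E = 0.8654 MeV = 1.3865 × 10^-13 J.
Apply f = E/h: f = 2.093 × 10^20 Hz.
Converting to PHz: f = 209300 PHz ≈ 2.09 × 10^5 PHz.

2.09 × 10^5 PHz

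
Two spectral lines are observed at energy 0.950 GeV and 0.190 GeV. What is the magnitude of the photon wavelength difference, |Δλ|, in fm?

5.22 fm

Using λ = hc/E: λ₁ = 1.305e-15 m, λ₂ = 6.525e-15 m.
|Δλ| = |1.305e-15 − 6.525e-15| = 5.22e-15 m = 5.22 fm.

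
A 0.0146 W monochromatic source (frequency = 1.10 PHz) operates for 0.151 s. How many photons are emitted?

3.02 × 10^15 photons

Total energy: E_total = P·t = 0.0146 × 0.151 = 0.002205 J.
Per-photon energy: E = 7.289 × 10^-19 J.
N = E_total / E_photon = 3.02 × 10^15.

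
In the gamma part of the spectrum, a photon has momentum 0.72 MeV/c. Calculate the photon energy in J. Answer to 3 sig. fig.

Convert to SI: p = 0.72 MeV/c = 3.8479 × 10^-22 kg·m/s.
The photon relation is E = pc, giving E = 1.154 × 10^-13 J.
So E ≈ 1.15 × 10^-13 J.

1.15 × 10^-13 J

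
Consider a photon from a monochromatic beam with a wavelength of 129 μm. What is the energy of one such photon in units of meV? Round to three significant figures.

9.61 meV

In SI units: λ = 129 μm = 1.29e-4 m.
The photon relation is E = hc/λ, giving E = 1.540e-21 J.
Converting to meV: E = 9.611 meV ≈ 9.61 meV.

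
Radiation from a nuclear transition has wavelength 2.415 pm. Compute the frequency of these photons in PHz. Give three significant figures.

In SI units: λ = 2.415 pm = 2.415 × 10^-12 m.
Apply f = c/λ: f = 1.241 × 10^20 Hz.
Converting to PHz: f = 124100 PHz ≈ 1.24 × 10^5 PHz.

1.24 × 10^5 PHz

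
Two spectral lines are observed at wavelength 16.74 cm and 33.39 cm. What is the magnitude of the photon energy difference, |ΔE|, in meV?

3.69·10^-3 meV

Using E = hc/λ: E₁ = 1.1866·10^-24 J, E₂ = 5.9492·10^-25 J.
|ΔE| = |1.1866·10^-24 − 5.9492·10^-25| = 5.92·10^-25 J = 3.69·10^-3 meV.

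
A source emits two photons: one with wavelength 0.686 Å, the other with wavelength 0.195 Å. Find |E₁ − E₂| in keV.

Using E = hc/λ: E₁ = 2.896e-15 J, E₂ = 1.019e-14 J.
|ΔE| = |2.896e-15 − 1.019e-14| = 7.29e-15 J = 45.5 keV.

45.5 keV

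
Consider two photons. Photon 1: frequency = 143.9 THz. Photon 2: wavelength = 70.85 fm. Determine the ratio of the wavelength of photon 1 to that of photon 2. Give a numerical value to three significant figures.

2.94e7

λ_1 = 2.083e-6 m (from frequency = 143.9 THz, via λ = c/f).
λ_2 = 7.085e-14 m (from wavelength = 70.85 fm, via λ given directly).
Ratio = 2.083e-6 / 7.085e-14 = 2.94e7.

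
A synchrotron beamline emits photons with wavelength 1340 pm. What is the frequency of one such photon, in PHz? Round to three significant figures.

224 PHz

Use c = 2.99792458e8 m/s.
Convert to SI: λ = 1340 pm = 1.34e-9 m.
Apply f = c/λ: f = 2.237e17 Hz.
Converting to PHz: f = 223.7 PHz ≈ 224 PHz.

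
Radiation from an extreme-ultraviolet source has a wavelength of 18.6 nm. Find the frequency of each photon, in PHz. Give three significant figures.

First convert: λ = 18.6 nm = 1.86 × 10^-8 m.
The photon relation is f = c/λ, giving f = 1.612 × 10^16 Hz.
Converting to PHz: f = 16.12 PHz ≈ 16.1 PHz.

16.1 PHz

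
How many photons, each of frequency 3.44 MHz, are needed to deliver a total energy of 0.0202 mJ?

Per-photon energy: E = 2.279 × 10^-27 J (from frequency = 3.44 MHz).
N = E_total / E_photon = 2.02 × 10^-5 J / 2.279 × 10^-27 J = 8.86 × 10^21.

8.86 × 10^21 photons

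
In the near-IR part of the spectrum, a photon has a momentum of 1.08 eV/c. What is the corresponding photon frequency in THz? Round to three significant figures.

261 THz

Take h = 6.62607015 × 10^-34 J·s, c = 2.99792458 × 10^8 m/s, 1 eV = 1.602176634 × 10^-19 J.
First convert: p = 1.08 eV/c = 5.7718 × 10^-28 kg·m/s.
Since f = pc/h for a photon, f = 2.611 × 10^14 Hz.
Converting to THz: f = 261.1 THz ≈ 261 THz.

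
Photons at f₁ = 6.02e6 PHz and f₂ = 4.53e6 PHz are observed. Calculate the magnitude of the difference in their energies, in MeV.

Using E = hf: E₁ = 3.989e-12 J, E₂ = 3.002e-12 J.
|ΔE| = |3.989e-12 − 3.002e-12| = 9.87e-13 J = 6.16 MeV.

6.16 MeV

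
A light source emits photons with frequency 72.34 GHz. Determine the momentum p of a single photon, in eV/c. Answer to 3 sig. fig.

2.99·10^-4 eV/c

Use h = 6.62607015·10^-34 J·s, c = 2.99792458·10^8 m/s, 1 eV = 1.602176634·10^-19 J.
Convert to SI: f = 72.34 GHz = 7.234·10^10 Hz.
Apply p = hf/c: p = 1.599·10^-31 kg·m/s.
Converting to eV/c: p = 2.992·10^-4 eV/c ≈ 2.99·10^-4 eV/c.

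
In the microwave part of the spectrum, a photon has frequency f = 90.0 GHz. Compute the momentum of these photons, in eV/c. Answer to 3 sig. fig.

Take h = 6.62607015·10^-34 J·s, c = 2.99792458·10^8 m/s, 1 eV = 1.602176634·10^-19 J.
First convert: f = 90.0 GHz = 9.00·10^10 Hz.
Apply p = hf/c: p = 1.989·10^-31 kg·m/s.
Converting to eV/c: p = 3.722·10^-4 eV/c ≈ 3.72·10^-4 eV/c.

3.72·10^-4 eV/c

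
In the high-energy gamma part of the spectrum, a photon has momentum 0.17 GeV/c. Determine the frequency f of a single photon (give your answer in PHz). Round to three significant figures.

Use h = 6.62607015e-34 J·s, c = 2.99792458e8 m/s, 1 eV = 1.602176634e-19 J.
Convert to SI: p = 0.17 GeV/c = 9.0853e-20 kg·m/s.
Since f = pc/h for a photon, f = 4.111e22 Hz.
Converting to PHz: f = 4.111e7 PHz ≈ 4.11e7 PHz.

4.11e7 PHz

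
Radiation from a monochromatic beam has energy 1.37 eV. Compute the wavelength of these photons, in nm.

In SI units: E = 1.37 eV = 2.1950e-19 J.
Apply λ = hc/E: λ = 9.050e-7 m.
Converting to nm: λ = 905.0 nm ≈ 905 nm.

905 nm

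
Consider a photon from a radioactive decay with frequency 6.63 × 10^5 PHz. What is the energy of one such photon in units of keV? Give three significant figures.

2740 keV

First convert: f = 6.63 × 10^5 PHz = 6.63 × 10^20 Hz.
Apply E = hf: E = 4.393 × 10^-13 J.
Converting to keV: E = 2742 keV ≈ 2740 keV.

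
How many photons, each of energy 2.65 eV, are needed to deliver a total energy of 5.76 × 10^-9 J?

Per-photon energy: E = 4.246 × 10^-19 J (from energy = 2.65 eV).
N = E_total / E_photon = 5.76 × 10^-9 J / 4.246 × 10^-19 J = 1.36 × 10^10.

1.36 × 10^10 photons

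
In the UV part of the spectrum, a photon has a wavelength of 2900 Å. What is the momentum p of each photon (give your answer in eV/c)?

4.28 eV/c

Take h = 6.62607015·10^-34 J·s, c = 2.99792458·10^8 m/s, 1 eV = 1.602176634·10^-19 J.
In SI units: λ = 2900 Å = 2.90·10^-7 m.
For a photon p = h/λ, so p = 2.285·10^-27 kg·m/s.
Converting to eV/c: p = 4.275 eV/c ≈ 4.28 eV/c.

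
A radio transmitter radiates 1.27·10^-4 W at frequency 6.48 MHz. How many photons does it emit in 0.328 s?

Total energy: E_total = P·t = 1.27·10^-4 × 0.328 = 4.166·10^-5 J.
Per-photon energy: E = 4.294·10^-27 J.
N = E_total / E_photon = 9.70·10^21.

9.70·10^21 photons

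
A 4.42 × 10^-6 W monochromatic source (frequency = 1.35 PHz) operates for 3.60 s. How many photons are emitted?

Total energy: E_total = P·t = 4.42 × 10^-6 × 3.60 = 1.591 × 10^-5 J.
Per-photon energy: E = 8.945 × 10^-19 J.
N = E_total / E_photon = 1.78 × 10^13.

1.78 × 10^13 photons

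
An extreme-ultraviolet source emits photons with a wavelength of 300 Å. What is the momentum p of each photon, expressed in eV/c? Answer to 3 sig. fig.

Use h = 6.62607015e-34 J·s, c = 2.99792458e8 m/s, 1 eV = 1.602176634e-19 J.
In SI units: λ = 300 Å = 3.0e-8 m.
Since p = h/λ for a photon, p = 2.209e-26 kg·m/s.
Converting to eV/c: p = 41.33 eV/c ≈ 41.3 eV/c.

41.3 eV/c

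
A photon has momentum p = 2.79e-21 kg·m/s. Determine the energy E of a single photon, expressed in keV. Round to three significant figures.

5220 keV

Take c = 2.99792458e8 m/s, 1 eV = 1.602176634e-19 J.
For a photon E = pc, so E = 8.364e-13 J.
Converting to keV: E = 5221 keV ≈ 5220 keV.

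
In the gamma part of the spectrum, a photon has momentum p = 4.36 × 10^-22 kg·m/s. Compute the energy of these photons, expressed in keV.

The photon relation is E = pc, giving E = 1.307 × 10^-13 J.
Converting to keV: E = 815.8 keV ≈ 816 keV.

816 keV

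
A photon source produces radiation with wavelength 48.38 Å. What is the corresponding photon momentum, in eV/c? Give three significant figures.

256 eV/c

Convert to SI: λ = 48.38 Å = 4.838e-9 m.
For a photon p = h/λ, so p = 1.370e-25 kg·m/s.
Converting to eV/c: p = 256.3 eV/c ≈ 256 eV/c.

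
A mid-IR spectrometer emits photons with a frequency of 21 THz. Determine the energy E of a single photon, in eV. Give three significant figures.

0.0868 eV

Convert to SI: f = 21 THz = 2.1e13 Hz.
For a photon E = hf, so E = 1.391e-20 J.
Converting to eV: E = 0.08685 eV ≈ 0.0868 eV.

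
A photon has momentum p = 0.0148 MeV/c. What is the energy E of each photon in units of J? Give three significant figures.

2.37e-15 J

Use c = 2.99792458e8 m/s, 1 eV = 1.602176634e-19 J.
First convert: p = 0.0148 MeV/c = 7.9095e-24 kg·m/s.
The photon relation is E = pc, giving E = 2.371e-15 J.
So E ≈ 2.37e-15 J.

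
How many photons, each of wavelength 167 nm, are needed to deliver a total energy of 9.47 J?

7.96e18 photons

Per-photon energy: E = 1.189e-18 J (from wavelength = 167 nm).
N = E_total / E_photon = 9.47 J / 1.189e-18 J = 7.96e18.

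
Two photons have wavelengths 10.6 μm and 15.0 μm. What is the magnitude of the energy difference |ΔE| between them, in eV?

0.0343 eV

Using E = hc/λ: E₁ = 1.874e-20 J, E₂ = 1.324e-20 J.
|ΔE| = |1.874e-20 − 1.324e-20| = 5.50e-21 J = 0.0343 eV.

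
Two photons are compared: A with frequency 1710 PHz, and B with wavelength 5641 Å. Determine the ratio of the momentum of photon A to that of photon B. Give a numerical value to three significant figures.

p_A = 3.779 × 10^-24 kg·m/s (from frequency = 1710 PHz, via p = hf/c).
p_B = 1.175 × 10^-27 kg·m/s (from wavelength = 5641 Å, via p = h/λ).
Ratio = 3.779 × 10^-24 / 1.175 × 10^-27 = 3220.

3220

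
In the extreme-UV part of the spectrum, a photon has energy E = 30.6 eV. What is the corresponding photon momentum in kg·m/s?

1.64 × 10^-26 kg·m/s

Convert to SI: E = 30.6 eV = 4.9027 × 10^-18 J.
The photon relation is p = E/c, giving p = 1.635 × 10^-26 kg·m/s.
So p ≈ 1.64 × 10^-26 kg·m/s.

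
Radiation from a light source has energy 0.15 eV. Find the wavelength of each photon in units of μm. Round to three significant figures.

8.27 μm

First convert: E = 0.15 eV = 2.4033e-20 J.
Since λ = hc/E for a photon, λ = 8.266e-6 m.
Converting to μm: λ = 8.266 μm ≈ 8.27 μm.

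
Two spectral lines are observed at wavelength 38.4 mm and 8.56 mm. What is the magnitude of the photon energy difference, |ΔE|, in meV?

0.113 meV

Using E = hc/λ: E₁ = 5.173·10^-24 J, E₂ = 2.321·10^-23 J.
|ΔE| = |5.173·10^-24 − 2.321·10^-23| = 1.80·10^-23 J = 0.113 meV.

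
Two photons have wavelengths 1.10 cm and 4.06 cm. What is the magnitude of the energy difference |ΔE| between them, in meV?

Using E = hc/λ: E₁ = 1.806 × 10^-23 J, E₂ = 4.893 × 10^-24 J.
|ΔE| = |1.806 × 10^-23 − 4.893 × 10^-24| = 1.32 × 10^-23 J = 0.0822 meV.

0.0822 meV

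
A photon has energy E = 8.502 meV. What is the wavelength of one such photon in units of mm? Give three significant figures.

In SI units: E = 8.502 meV = 1.3622e-21 J.
The photon relation is λ = hc/E, giving λ = 1.458e-4 m.
Converting to mm: λ = 0.1458 mm ≈ 0.146 mm.

0.146 mm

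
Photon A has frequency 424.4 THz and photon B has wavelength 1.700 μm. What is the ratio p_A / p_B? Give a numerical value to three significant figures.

2.41

p_A = 9.380e-28 kg·m/s (from frequency = 424.4 THz, via p = hf/c).
p_B = 3.898e-28 kg·m/s (from wavelength = 1.700 μm, via p = h/λ).
Ratio = 9.380e-28 / 3.898e-28 = 2.41.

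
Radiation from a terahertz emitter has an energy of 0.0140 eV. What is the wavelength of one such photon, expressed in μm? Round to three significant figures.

88.6 μm

In SI units: E = 0.0140 eV = 2.2430e-21 J.
Since λ = hc/E for a photon, λ = 8.856e-5 m.
Converting to μm: λ = 88.56 μm ≈ 88.6 μm.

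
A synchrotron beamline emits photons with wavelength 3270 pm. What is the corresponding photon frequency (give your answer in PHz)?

91.7 PHz

In SI units: λ = 3270 pm = 3.27 × 10^-9 m.
Since f = c/λ for a photon, f = 9.168 × 10^16 Hz.
Converting to PHz: f = 91.68 PHz ≈ 91.7 PHz.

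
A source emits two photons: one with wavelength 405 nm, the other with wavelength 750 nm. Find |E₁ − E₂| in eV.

1.41 eV

Using E = hc/λ: E₁ = 4.905 × 10^-19 J, E₂ = 2.649 × 10^-19 J.
|ΔE| = |4.905 × 10^-19 − 2.649 × 10^-19| = 2.26 × 10^-19 J = 1.41 eV.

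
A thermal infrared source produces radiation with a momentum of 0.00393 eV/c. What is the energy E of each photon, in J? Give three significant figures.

First convert: p = 0.00393 eV/c = 2.1003e-30 kg·m/s.
The photon relation is E = pc, giving E = 6.297e-22 J.
So E ≈ 6.30e-22 J.

6.30e-22 J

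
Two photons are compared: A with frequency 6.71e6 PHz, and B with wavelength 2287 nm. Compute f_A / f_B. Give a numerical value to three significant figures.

5.12e7

f_A = 6.710e21 Hz (from frequency = 6.71e6 PHz, via f given directly).
f_B = 1.311e14 Hz (from wavelength = 2287 nm, via f = c/λ).
Ratio = 6.710e21 / 1.311e14 = 5.12e7.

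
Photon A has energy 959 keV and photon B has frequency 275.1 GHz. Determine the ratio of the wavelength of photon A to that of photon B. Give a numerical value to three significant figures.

λ_A = 1.293e-12 m (from energy = 959 keV, via λ = hc/E).
λ_B = 0.001090 m (from frequency = 275.1 GHz, via λ = c/f).
Ratio = 1.293e-12 / 0.001090 = 1.19e-9.

1.19e-9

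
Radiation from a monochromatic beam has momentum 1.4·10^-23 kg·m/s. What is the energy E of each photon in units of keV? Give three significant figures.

26.2 keV

Take c = 2.99792458·10^8 m/s, 1 eV = 1.602176634·10^-19 J.
For a photon E = pc, so E = 4.197·10^-15 J.
Converting to keV: E = 26.20 keV ≈ 26.2 keV.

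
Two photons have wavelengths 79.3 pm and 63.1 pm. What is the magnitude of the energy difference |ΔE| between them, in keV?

4.01 keV

Using E = hc/λ: E₁ = 2.505e-15 J, E₂ = 3.148e-15 J.
|ΔE| = |2.505e-15 − 3.148e-15| = 6.43e-16 J = 4.01 keV.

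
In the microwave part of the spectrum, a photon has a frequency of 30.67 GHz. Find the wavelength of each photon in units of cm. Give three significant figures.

0.977 cm

Take c = 2.99792458e8 m/s.
In SI units: f = 30.67 GHz = 3.067e10 Hz.
Since λ = c/f for a photon, λ = 0.009775 m.
Converting to cm: λ = 0.9775 cm ≈ 0.977 cm.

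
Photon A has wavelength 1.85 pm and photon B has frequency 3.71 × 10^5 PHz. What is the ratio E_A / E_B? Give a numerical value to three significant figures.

E_A = 1.074 × 10^-13 J (from wavelength = 1.85 pm, via E = hc/λ).
E_B = 2.458 × 10^-13 J (from frequency = 3.71 × 10^5 PHz, via E = hf).
Ratio = 1.074 × 10^-13 / 2.458 × 10^-13 = 0.437.

0.437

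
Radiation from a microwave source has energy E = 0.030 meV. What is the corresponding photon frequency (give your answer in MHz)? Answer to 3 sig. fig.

7250 MHz

Use h = 6.62607015e-34 J·s, 1 eV = 1.602176634e-19 J.
First convert: E = 0.030 meV = 4.8065e-24 J.
For a photon f = E/h, so f = 7.254e9 Hz.
Converting to MHz: f = 7254 MHz ≈ 7250 MHz.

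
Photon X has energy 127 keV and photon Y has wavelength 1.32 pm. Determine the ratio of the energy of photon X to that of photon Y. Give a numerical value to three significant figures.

0.135

E_X = 2.035e-14 J (from energy = 127 keV, via E given directly).
E_Y = 1.505e-13 J (from wavelength = 1.32 pm, via E = hc/λ).
Ratio = 2.035e-14 / 1.505e-13 = 0.135.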